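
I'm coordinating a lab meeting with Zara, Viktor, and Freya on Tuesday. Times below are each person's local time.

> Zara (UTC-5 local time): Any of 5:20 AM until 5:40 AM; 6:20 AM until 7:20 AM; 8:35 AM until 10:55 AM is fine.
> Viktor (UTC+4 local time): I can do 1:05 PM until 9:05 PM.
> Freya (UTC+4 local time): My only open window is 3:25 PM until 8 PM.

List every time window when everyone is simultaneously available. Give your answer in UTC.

Zara in UTC: 10:20-10:40, 11:20-12:20, 13:35-15:55 (add 5h to convert from UTC-5).
Viktor in UTC: 09:05-17:05 (subtract 4h to convert from UTC+4).
Freya in UTC: 11:25-16:00 (subtract 4h to convert from UTC+4).
Zara ∩ Viktor: 10:20-10:40, 11:20-12:20, 13:35-15:55.
Zara ∩ Viktor ∩ Freya: 11:25-12:20, 13:35-15:55.

11:25-12:20, 13:35-15:55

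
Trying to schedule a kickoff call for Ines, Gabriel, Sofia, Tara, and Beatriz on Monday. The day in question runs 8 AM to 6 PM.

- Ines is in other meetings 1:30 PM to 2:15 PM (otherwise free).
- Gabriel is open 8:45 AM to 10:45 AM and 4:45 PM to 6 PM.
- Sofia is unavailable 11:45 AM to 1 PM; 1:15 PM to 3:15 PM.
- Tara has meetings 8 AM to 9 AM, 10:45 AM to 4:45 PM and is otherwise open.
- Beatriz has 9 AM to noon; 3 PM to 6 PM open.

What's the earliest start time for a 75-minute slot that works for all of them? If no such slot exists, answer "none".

09:00

Ines free: 08:00-13:30, 14:15-18:00 (invert busy blocks within the working day).
Gabriel free: 08:45-10:45, 16:45-18:00.
Sofia free: 08:00-11:45, 13:00-13:15, 15:15-18:00 (invert busy blocks within the working day).
Tara free: 09:00-10:45, 16:45-18:00 (invert busy blocks within the working day).
Beatriz free: 09:00-12:00, 15:00-18:00.
Ines ∩ Gabriel: 08:45-10:45, 16:45-18:00.
Ines ∩ Gabriel ∩ Sofia: 08:45-10:45, 16:45-18:00.
Ines ∩ Gabriel ∩ Sofia ∩ Tara: 09:00-10:45, 16:45-18:00.
Ines ∩ Gabriel ∩ Sofia ∩ Tara ∩ Beatriz: 09:00-10:45, 16:45-18:00.
The first common window of at least 75 minutes is 09:00-10:45, so the earliest start is 09:00.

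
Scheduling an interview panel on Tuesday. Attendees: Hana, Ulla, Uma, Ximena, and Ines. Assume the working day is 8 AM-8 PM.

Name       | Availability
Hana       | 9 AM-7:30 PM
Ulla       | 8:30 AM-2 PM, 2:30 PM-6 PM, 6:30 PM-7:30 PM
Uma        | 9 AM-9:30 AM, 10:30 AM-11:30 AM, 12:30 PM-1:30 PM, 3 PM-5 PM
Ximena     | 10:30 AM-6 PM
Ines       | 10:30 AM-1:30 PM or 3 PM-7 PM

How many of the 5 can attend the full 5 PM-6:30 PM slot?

Hana and Ines can make the full 17:00-18:30 slot — that's 2.

2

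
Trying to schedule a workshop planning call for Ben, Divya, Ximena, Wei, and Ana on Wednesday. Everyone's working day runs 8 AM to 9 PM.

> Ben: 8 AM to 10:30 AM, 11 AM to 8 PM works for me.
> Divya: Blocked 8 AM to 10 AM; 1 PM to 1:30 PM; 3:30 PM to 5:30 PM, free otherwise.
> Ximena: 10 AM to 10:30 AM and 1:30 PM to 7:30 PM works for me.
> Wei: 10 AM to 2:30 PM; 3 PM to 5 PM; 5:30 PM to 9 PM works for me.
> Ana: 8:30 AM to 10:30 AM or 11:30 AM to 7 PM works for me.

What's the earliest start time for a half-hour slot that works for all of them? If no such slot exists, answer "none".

Ben free: 08:00-10:30, 11:00-20:00.
Divya free: 10:00-13:00, 13:30-15:30, 17:30-21:00 (invert busy blocks within the working day).
Ximena free: 10:00-10:30, 13:30-19:30.
Wei free: 10:00-14:30, 15:00-17:00, 17:30-21:00.
Ana free: 08:30-10:30, 11:30-19:00.
Ben ∩ Divya: 10:00-10:30, 11:00-13:00, 13:30-15:30, 17:30-20:00.
Ben ∩ Divya ∩ Ximena: 10:00-10:30, 13:30-15:30, 17:30-19:30.
Ben ∩ Divya ∩ Ximena ∩ Wei: 10:00-10:30, 13:30-14:30, 15:00-15:30, 17:30-19:30.
Ben ∩ Divya ∩ Ximena ∩ Wei ∩ Ana: 10:00-10:30, 13:30-14:30, 15:00-15:30, 17:30-19:00.
The first common window of at least 30 minutes is 10:00-10:30, so the earliest start is 10:00.

10:00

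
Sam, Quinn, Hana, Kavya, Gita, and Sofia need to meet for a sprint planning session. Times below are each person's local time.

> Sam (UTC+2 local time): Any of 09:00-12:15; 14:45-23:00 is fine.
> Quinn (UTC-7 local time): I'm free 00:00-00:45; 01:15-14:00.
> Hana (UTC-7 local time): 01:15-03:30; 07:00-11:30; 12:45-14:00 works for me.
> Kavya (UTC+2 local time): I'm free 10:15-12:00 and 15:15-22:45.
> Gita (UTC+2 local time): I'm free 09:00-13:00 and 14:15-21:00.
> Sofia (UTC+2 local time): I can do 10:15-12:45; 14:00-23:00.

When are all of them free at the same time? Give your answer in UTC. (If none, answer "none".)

Sam in UTC: 07:00-10:15, 12:45-21:00 (subtract 2h to convert from UTC+2).
Quinn in UTC: 07:00-07:45, 08:15-21:00 (add 7h to convert from UTC-7).
Hana in UTC: 08:15-10:30, 14:00-18:30, 19:45-21:00 (add 7h to convert from UTC-7).
Kavya in UTC: 08:15-10:00, 13:15-20:45 (subtract 2h to convert from UTC+2).
Gita in UTC: 07:00-11:00, 12:15-19:00 (subtract 2h to convert from UTC+2).
Sofia in UTC: 08:15-10:45, 12:00-21:00 (subtract 2h to convert from UTC+2).
Sam ∩ Quinn: 07:00-07:45, 08:15-10:15, 12:45-21:00.
Sam ∩ Quinn ∩ Hana: 08:15-10:15, 14:00-18:30, 19:45-21:00.
Sam ∩ Quinn ∩ Hana ∩ Kavya: 08:15-10:00, 14:00-18:30, 19:45-20:45.
Sam ∩ Quinn ∩ Hana ∩ Kavya ∩ Gita: 08:15-10:00, 14:00-18:30.
Sam ∩ Quinn ∩ Hana ∩ Kavya ∩ Gita ∩ Sofia: 08:15-10:00, 14:00-18:30.
Those are the intersection windows.

08:15-10:00, 14:00-18:30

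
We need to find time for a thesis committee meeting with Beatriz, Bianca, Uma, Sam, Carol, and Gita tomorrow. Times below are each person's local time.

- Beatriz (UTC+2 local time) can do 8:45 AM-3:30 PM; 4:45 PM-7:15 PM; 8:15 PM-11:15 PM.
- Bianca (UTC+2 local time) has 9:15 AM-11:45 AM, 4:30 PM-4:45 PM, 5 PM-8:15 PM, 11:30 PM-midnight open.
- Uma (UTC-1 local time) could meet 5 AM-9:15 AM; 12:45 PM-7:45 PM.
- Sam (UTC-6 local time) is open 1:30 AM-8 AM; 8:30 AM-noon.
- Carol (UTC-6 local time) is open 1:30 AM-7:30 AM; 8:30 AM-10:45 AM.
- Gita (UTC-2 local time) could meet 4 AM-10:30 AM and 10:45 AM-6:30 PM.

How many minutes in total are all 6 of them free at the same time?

240

Beatriz in UTC: 06:45-13:30, 14:45-17:15, 18:15-21:15 (subtract 2h to convert from UTC+2).
Bianca in UTC: 07:15-09:45, 14:30-14:45, 15:00-18:15, 21:30-22:00 (subtract 2h to convert from UTC+2).
Uma in UTC: 06:00-10:15, 13:45-20:45 (add 1h to convert from UTC-1).
Sam in UTC: 07:30-14:00, 14:30-18:00 (add 6h to convert from UTC-6).
Carol in UTC: 07:30-13:30, 14:30-16:45 (add 6h to convert from UTC-6).
Gita in UTC: 06:00-12:30, 12:45-20:30 (add 2h to convert from UTC-2).
Beatriz ∩ Bianca: 07:15-09:45, 15:00-17:15.
Beatriz ∩ Bianca ∩ Uma: 07:15-09:45, 15:00-17:15.
Beatriz ∩ Bianca ∩ Uma ∩ Sam: 07:30-09:45, 15:00-17:15.
Beatriz ∩ Bianca ∩ Uma ∩ Sam ∩ Carol: 07:30-09:45, 15:00-16:45.
Beatriz ∩ Bianca ∩ Uma ∩ Sam ∩ Carol ∩ Gita: 07:30-09:45, 15:00-16:45.
Summing the common windows: 135 + 105 = 240 minutes.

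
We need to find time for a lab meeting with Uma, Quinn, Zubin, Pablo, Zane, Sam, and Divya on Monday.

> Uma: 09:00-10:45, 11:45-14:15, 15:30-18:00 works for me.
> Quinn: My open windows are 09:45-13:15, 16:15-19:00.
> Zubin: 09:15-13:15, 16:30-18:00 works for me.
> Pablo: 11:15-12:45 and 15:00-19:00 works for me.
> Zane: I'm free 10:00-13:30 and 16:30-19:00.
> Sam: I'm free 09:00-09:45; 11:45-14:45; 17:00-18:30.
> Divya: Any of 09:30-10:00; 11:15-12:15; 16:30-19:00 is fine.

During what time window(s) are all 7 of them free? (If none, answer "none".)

Uma ∩ Quinn: 09:45-10:45, 11:45-13:15, 16:15-18:00.
Uma ∩ Quinn ∩ Zubin: 09:45-10:45, 11:45-13:15, 16:30-18:00.
Uma ∩ Quinn ∩ Zubin ∩ Pablo: 11:45-12:45, 16:30-18:00.
Uma ∩ Quinn ∩ Zubin ∩ Pablo ∩ Zane: 11:45-12:45, 16:30-18:00.
Uma ∩ Quinn ∩ Zubin ∩ Pablo ∩ Zane ∩ Sam: 11:45-12:45, 17:00-18:00.
Uma ∩ Quinn ∩ Zubin ∩ Pablo ∩ Zane ∩ Sam ∩ Divya: 11:45-12:15, 17:00-18:00.

11:45-12:15, 17:00-18:00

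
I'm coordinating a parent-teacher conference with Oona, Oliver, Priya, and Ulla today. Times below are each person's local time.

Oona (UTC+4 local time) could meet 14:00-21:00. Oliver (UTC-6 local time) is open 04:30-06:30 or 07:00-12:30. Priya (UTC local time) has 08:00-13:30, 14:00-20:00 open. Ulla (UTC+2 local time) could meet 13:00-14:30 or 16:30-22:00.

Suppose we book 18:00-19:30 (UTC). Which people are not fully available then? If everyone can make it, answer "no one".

Oliver, Oona

Oona in UTC: 10:00-17:00 (subtract 4h to convert from UTC+4).
Oliver in UTC: 10:30-12:30, 13:00-18:30 (add 6h to convert from UTC-6).
Priya in UTC: 08:00-13:30, 14:00-20:00.
Ulla in UTC: 11:00-12:30, 14:30-20:00 (subtract 2h to convert from UTC+2).
Oona: not fully free for 18:00-19:30. Oliver: not fully free for 18:00-19:30. Priya: free for 18:00-19:30. Ulla: free for 18:00-19:30.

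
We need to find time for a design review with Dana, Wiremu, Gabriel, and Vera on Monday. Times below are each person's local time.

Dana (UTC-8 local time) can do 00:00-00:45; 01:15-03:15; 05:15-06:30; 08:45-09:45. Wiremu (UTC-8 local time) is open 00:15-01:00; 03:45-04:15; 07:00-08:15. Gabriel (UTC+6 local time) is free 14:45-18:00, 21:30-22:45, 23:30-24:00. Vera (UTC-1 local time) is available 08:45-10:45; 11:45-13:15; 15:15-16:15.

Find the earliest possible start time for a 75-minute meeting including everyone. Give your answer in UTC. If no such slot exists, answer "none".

Dana in UTC: 08:00-08:45, 09:15-11:15, 13:15-14:30, 16:45-17:45 (add 8h to convert from UTC-8).
Wiremu in UTC: 08:15-09:00, 11:45-12:15, 15:00-16:15 (add 8h to convert from UTC-8).
Gabriel in UTC: 08:45-12:00, 15:30-16:45, 17:30-18:00 (subtract 6h to convert from UTC+6).
Vera in UTC: 09:45-11:45, 12:45-14:15, 16:15-17:15 (add 1h to convert from UTC-1).
Dana ∩ Wiremu: 08:15-08:45.
Dana ∩ Wiremu ∩ Gabriel: ∅.
Dana ∩ Wiremu ∩ Gabriel ∩ Vera: ∅.
There is no time when everyone is free.
No common window is at least 75 minutes long.

none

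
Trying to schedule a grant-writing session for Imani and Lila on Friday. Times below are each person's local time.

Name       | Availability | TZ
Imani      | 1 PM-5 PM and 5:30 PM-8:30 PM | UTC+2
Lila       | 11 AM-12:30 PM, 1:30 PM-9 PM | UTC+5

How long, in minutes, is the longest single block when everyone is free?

240

Imani in UTC: 11:00-15:00, 15:30-18:30 (subtract 2h to convert from UTC+2).
Lila in UTC: 06:00-07:30, 08:30-16:00 (subtract 5h to convert from UTC+5).
Imani ∩ Lila: 11:00-15:00, 15:30-16:00.
The longest is 11:00-15:00 at 240 minutes.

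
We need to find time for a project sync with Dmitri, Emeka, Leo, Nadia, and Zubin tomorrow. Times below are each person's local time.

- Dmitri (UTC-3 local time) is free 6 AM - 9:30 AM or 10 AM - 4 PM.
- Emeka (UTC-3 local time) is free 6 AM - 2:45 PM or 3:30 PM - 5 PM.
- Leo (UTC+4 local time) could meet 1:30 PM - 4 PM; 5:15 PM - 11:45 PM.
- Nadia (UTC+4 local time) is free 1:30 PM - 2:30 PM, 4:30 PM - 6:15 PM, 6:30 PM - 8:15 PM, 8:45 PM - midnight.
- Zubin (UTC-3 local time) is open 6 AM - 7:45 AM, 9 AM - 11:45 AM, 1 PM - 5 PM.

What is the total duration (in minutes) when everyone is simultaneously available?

Dmitri in UTC: 09:00-12:30, 13:00-19:00 (add 3h to convert from UTC-3).
Emeka in UTC: 09:00-17:45, 18:30-20:00 (add 3h to convert from UTC-3).
Leo in UTC: 09:30-12:00, 13:15-19:45 (subtract 4h to convert from UTC+4).
Nadia in UTC: 09:30-10:30, 12:30-14:15, 14:30-16:15, 16:45-20:00 (subtract 4h to convert from UTC+4).
Zubin in UTC: 09:00-10:45, 12:00-14:45, 16:00-20:00 (add 3h to convert from UTC-3).
Dmitri ∩ Emeka: 09:00-12:30, 13:00-17:45, 18:30-19:00.
Dmitri ∩ Emeka ∩ Leo: 09:30-12:00, 13:15-17:45, 18:30-19:00.
Dmitri ∩ Emeka ∩ Leo ∩ Nadia: 09:30-10:30, 13:15-14:15, 14:30-16:15, 16:45-17:45, 18:30-19:00.
Dmitri ∩ Emeka ∩ Leo ∩ Nadia ∩ Zubin: 09:30-10:30, 13:15-14:15, 14:30-14:45, 16:00-16:15, 16:45-17:45, 18:30-19:00.
Summing the common windows: 60 + 60 + 15 + 15 + 60 + 30 = 240 minutes.

240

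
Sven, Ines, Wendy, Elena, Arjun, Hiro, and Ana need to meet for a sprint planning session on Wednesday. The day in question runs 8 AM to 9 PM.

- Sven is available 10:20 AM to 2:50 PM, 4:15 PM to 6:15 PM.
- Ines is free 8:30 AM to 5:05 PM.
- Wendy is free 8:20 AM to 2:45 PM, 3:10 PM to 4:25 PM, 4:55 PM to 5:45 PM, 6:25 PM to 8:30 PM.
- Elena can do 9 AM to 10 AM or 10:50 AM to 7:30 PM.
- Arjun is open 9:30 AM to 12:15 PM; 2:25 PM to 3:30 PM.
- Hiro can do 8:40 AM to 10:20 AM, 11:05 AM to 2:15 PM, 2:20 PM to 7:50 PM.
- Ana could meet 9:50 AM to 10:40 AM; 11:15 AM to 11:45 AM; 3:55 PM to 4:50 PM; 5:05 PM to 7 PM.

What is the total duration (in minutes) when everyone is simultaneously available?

30

Sven ∩ Ines: 10:20-14:50, 16:15-17:05.
Sven ∩ Ines ∩ Wendy: 10:20-14:45, 16:15-16:25, 16:55-17:05.
Sven ∩ Ines ∩ Wendy ∩ Elena: 10:50-14:45, 16:15-16:25, 16:55-17:05.
Sven ∩ Ines ∩ Wendy ∩ Elena ∩ Arjun: 10:50-12:15, 14:25-14:45.
Sven ∩ Ines ∩ Wendy ∩ Elena ∩ Arjun ∩ Hiro: 11:05-12:15, 14:25-14:45.
Sven ∩ Ines ∩ Wendy ∩ Elena ∩ Arjun ∩ Hiro ∩ Ana: 11:15-11:45.
So the common availability across everyone is 11:15-11:45.
That's a single block of 30 minutes.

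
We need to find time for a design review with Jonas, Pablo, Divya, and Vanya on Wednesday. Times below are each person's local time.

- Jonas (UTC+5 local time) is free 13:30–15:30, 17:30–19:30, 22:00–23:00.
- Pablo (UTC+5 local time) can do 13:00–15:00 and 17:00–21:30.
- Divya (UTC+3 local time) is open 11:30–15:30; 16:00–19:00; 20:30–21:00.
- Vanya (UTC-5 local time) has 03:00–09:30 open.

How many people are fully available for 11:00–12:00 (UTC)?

Jonas in UTC: 08:30-10:30, 12:30-14:30, 17:00-18:00 (subtract 5h to convert from UTC+5).
Pablo in UTC: 08:00-10:00, 12:00-16:30 (subtract 5h to convert from UTC+5).
Divya in UTC: 08:30-12:30, 13:00-16:00, 17:30-18:00 (subtract 3h to convert from UTC+3).
Vanya in UTC: 08:00-14:30 (add 5h to convert from UTC-5).
Divya and Vanya can make the full 11:00-12:00 slot — that's 2.

2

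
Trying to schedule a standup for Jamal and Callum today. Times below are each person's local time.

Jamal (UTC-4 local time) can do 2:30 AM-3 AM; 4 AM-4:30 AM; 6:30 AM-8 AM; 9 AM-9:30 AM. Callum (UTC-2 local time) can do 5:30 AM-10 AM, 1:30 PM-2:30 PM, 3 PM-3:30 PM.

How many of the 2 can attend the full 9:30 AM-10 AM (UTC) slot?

1

Jamal in UTC: 06:30-07:00, 08:00-08:30, 10:30-12:00, 13:00-13:30 (add 4h to convert from UTC-4).
Callum in UTC: 07:30-12:00, 15:30-16:30, 17:00-17:30 (add 2h to convert from UTC-2).
Callum can make the full 09:30-10:00 slot — that's 1.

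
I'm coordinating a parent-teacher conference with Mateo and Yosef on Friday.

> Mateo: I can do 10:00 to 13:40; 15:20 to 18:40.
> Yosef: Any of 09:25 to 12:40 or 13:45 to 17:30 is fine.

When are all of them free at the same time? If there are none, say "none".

Mateo ∩ Yosef: 10:00-12:40, 15:20-17:30.
Those are the intersection windows.

10:00-12:40, 15:20-17:30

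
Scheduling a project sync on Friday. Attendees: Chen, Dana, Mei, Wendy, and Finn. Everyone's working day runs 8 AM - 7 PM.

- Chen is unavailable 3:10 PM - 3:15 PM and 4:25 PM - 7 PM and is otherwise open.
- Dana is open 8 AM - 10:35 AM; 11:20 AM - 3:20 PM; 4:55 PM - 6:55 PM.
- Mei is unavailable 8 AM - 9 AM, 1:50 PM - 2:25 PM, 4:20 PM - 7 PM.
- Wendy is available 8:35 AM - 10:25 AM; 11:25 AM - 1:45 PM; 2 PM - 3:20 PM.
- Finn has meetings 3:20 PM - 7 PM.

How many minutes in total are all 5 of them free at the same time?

Chen free: 08:00-15:10, 15:15-16:25 (invert busy blocks within the working day).
Dana free: 08:00-10:35, 11:20-15:20, 16:55-18:55.
Mei free: 09:00-13:50, 14:25-16:20 (invert busy blocks within the working day).
Wendy free: 08:35-10:25, 11:25-13:45, 14:00-15:20.
Finn free: 08:00-15:20 (invert busy blocks within the working day).
Chen ∩ Dana: 08:00-10:35, 11:20-15:10, 15:15-15:20.
Chen ∩ Dana ∩ Mei: 09:00-10:35, 11:20-13:50, 14:25-15:10, 15:15-15:20.
Chen ∩ Dana ∩ Mei ∩ Wendy: 09:00-10:25, 11:25-13:45, 14:25-15:10, 15:15-15:20.
Chen ∩ Dana ∩ Mei ∩ Wendy ∩ Finn: 09:00-10:25, 11:25-13:45, 14:25-15:10, 15:15-15:20.
Those are the intersection windows.
Summing the common windows: 85 + 140 + 45 + 5 = 275 minutes.

275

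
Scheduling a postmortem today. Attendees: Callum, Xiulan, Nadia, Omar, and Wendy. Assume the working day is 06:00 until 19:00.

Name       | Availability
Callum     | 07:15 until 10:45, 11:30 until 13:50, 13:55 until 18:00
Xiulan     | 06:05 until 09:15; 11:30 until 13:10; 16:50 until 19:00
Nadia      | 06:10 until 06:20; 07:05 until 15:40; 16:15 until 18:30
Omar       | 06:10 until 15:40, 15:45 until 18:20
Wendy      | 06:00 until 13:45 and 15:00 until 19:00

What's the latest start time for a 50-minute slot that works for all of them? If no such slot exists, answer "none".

17:10

Callum ∩ Xiulan: 07:15-09:15, 11:30-13:10, 16:50-18:00.
Callum ∩ Xiulan ∩ Nadia: 07:15-09:15, 11:30-13:10, 16:50-18:00.
Callum ∩ Xiulan ∩ Nadia ∩ Omar: 07:15-09:15, 11:30-13:10, 16:50-18:00.
Callum ∩ Xiulan ∩ Nadia ∩ Omar ∩ Wendy: 07:15-09:15, 11:30-13:10, 16:50-18:00.
The last common window of at least 50 minutes is 16:50-18:00; a 50-minute meeting can start as late as 17:10 and still end by 18:00.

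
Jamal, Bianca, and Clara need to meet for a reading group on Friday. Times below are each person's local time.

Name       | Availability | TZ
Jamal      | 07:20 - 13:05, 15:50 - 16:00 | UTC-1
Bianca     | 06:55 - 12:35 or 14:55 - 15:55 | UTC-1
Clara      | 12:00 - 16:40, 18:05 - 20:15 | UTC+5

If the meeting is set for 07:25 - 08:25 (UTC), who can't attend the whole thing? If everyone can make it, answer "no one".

Jamal in UTC: 08:20-14:05, 16:50-17:00 (add 1h to convert from UTC-1).
Bianca in UTC: 07:55-13:35, 15:55-16:55 (add 1h to convert from UTC-1).
Clara in UTC: 07:00-11:40, 13:05-15:15 (subtract 5h to convert from UTC+5).
Jamal: not fully free for 07:25-08:25. Bianca: not fully free for 07:25-08:25. Clara: free for 07:25-08:25.

Bianca, Jamal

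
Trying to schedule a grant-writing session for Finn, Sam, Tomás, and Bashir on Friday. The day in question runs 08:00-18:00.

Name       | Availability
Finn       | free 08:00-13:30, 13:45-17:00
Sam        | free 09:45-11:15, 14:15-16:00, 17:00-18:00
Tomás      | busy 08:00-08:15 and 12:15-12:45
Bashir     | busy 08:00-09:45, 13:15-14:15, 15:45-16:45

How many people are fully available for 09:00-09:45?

Finn free: 08:00-13:30, 13:45-17:00.
Sam free: 09:45-11:15, 14:15-16:00, 17:00-18:00.
Tomás free: 08:15-12:15, 12:45-18:00 (invert busy blocks within the working day).
Bashir free: 09:45-13:15, 14:15-15:45, 16:45-18:00 (invert busy blocks within the working day).
Finn and Tomás can make the full 09:00-09:45 slot — that's 2.

2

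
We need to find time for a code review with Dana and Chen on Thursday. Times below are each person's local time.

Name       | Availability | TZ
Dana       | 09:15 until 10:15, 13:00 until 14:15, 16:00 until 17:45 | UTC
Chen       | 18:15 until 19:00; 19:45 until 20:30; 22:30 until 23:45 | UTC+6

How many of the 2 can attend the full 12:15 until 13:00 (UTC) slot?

1

Dana in UTC: 09:15-10:15, 13:00-14:15, 16:00-17:45.
Chen in UTC: 12:15-13:00, 13:45-14:30, 16:30-17:45 (subtract 6h to convert from UTC+6).
Chen can make the full 12:15-13:00 slot — that's 1.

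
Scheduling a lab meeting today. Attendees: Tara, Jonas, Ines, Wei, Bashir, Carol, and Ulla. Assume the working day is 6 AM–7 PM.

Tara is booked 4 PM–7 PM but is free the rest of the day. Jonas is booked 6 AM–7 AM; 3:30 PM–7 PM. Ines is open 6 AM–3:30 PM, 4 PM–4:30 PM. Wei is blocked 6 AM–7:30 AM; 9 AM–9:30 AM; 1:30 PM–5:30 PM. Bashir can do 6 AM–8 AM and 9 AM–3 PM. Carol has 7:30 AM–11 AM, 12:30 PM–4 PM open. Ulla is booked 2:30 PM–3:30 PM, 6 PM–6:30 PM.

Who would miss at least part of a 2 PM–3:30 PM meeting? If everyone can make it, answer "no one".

Tara free: 06:00-16:00 (invert busy blocks within the working day).
Jonas free: 07:00-15:30 (invert busy blocks within the working day).
Ines free: 06:00-15:30, 16:00-16:30.
Wei free: 07:30-09:00, 09:30-13:30, 17:30-19:00 (invert busy blocks within the working day).
Bashir free: 06:00-08:00, 09:00-15:00.
Carol free: 07:30-11:00, 12:30-16:00.
Ulla free: 06:00-14:30, 15:30-18:00, 18:30-19:00 (invert busy blocks within the working day).
Tara: free for 14:00-15:30. Jonas: free for 14:00-15:30. Ines: free for 14:00-15:30. Wei: not fully free for 14:00-15:30. Bashir: not fully free for 14:00-15:30. Carol: free for 14:00-15:30. Ulla: not fully free for 14:00-15:30.

Bashir, Ulla, Wei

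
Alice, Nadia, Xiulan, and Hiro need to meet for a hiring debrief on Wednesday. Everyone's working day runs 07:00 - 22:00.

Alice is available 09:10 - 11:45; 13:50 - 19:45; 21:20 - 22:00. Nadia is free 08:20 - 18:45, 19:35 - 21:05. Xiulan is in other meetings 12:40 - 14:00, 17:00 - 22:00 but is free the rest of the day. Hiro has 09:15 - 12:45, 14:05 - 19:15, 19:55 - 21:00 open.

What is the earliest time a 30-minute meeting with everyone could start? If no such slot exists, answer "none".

Alice free: 09:10-11:45, 13:50-19:45, 21:20-22:00.
Nadia free: 08:20-18:45, 19:35-21:05.
Xiulan free: 07:00-12:40, 14:00-17:00 (invert busy blocks within the working day).
Hiro free: 09:15-12:45, 14:05-19:15, 19:55-21:00.
Alice ∩ Nadia: 09:10-11:45, 13:50-18:45, 19:35-19:45.
Alice ∩ Nadia ∩ Xiulan: 09:10-11:45, 14:00-17:00.
Alice ∩ Nadia ∩ Xiulan ∩ Hiro: 09:15-11:45, 14:05-17:00.
The first common window of at least 30 minutes is 09:15-11:45, so the earliest start is 09:15.

09:15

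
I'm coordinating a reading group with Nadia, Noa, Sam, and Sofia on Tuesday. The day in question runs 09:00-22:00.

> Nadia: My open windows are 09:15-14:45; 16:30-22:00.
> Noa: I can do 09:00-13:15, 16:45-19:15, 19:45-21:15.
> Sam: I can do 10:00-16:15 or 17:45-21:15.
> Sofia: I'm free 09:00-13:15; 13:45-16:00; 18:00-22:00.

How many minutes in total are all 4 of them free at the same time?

360

Nadia ∩ Noa: 09:15-13:15, 16:45-19:15, 19:45-21:15.
Nadia ∩ Noa ∩ Sam: 10:00-13:15, 17:45-19:15, 19:45-21:15.
Nadia ∩ Noa ∩ Sam ∩ Sofia: 10:00-13:15, 18:00-19:15, 19:45-21:15.
Summing the common windows: 195 + 75 + 90 = 360 minutes.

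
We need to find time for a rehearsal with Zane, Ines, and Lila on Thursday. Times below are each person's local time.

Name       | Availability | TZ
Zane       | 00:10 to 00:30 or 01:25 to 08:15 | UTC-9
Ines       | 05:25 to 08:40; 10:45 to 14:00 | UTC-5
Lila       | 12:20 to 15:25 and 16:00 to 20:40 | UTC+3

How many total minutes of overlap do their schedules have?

250

Zane in UTC: 09:10-09:30, 10:25-17:15 (add 9h to convert from UTC-9).
Ines in UTC: 10:25-13:40, 15:45-19:00 (add 5h to convert from UTC-5).
Lila in UTC: 09:20-12:25, 13:00-17:40 (subtract 3h to convert from UTC+3).
Zane ∩ Ines: 10:25-13:40, 15:45-17:15.
Zane ∩ Ines ∩ Lila: 10:25-12:25, 13:00-13:40, 15:45-17:15.
Summing the common windows: 120 + 40 + 90 = 250 minutes.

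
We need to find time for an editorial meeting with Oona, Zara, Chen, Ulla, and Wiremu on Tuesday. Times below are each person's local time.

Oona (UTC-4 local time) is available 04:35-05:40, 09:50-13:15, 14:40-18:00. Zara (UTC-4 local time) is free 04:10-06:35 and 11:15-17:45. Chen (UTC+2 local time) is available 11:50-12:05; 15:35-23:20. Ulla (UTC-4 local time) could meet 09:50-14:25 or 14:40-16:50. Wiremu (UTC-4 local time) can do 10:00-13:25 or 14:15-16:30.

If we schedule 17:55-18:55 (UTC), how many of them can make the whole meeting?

Oona in UTC: 08:35-09:40, 13:50-17:15, 18:40-22:00 (add 4h to convert from UTC-4).
Zara in UTC: 08:10-10:35, 15:15-21:45 (add 4h to convert from UTC-4).
Chen in UTC: 09:50-10:05, 13:35-21:20 (subtract 2h to convert from UTC+2).
Ulla in UTC: 13:50-18:25, 18:40-20:50 (add 4h to convert from UTC-4).
Wiremu in UTC: 14:00-17:25, 18:15-20:30 (add 4h to convert from UTC-4).
Zara and Chen can make the full 17:55-18:55 slot — that's 2.

2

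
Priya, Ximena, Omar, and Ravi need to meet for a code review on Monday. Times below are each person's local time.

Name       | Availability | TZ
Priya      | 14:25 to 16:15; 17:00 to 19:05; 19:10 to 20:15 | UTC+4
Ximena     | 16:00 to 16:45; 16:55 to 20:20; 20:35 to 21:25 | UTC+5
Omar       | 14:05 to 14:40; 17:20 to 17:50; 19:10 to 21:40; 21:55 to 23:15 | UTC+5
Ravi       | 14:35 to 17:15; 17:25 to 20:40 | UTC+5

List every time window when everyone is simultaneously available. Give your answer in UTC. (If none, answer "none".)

14:10-15:05, 15:10-15:20, 15:35-15:40

Priya in UTC: 10:25-12:15, 13:00-15:05, 15:10-16:15 (subtract 4h to convert from UTC+4).
Ximena in UTC: 11:00-11:45, 11:55-15:20, 15:35-16:25 (subtract 5h to convert from UTC+5).
Omar in UTC: 09:05-09:40, 12:20-12:50, 14:10-16:40, 16:55-18:15 (subtract 5h to convert from UTC+5).
Ravi in UTC: 09:35-12:15, 12:25-15:40 (subtract 5h to convert from UTC+5).
Priya ∩ Ximena: 11:00-11:45, 11:55-12:15, 13:00-15:05, 15:10-15:20, 15:35-16:15.
Priya ∩ Ximena ∩ Omar: 14:10-15:05, 15:10-15:20, 15:35-16:15.
Priya ∩ Ximena ∩ Omar ∩ Ravi: 14:10-15:05, 15:10-15:20, 15:35-15:40.
Those are the intersection windows.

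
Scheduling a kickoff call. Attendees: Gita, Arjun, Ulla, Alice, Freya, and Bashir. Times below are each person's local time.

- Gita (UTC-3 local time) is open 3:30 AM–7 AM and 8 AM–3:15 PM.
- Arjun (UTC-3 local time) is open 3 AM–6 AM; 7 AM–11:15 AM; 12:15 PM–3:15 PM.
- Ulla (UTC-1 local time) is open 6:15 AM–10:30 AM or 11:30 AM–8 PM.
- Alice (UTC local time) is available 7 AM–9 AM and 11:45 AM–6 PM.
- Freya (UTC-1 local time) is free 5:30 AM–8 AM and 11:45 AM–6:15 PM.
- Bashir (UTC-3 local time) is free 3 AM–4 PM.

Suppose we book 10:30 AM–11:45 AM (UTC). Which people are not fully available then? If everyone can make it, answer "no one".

Gita in UTC: 06:30-10:00, 11:00-18:15 (add 3h to convert from UTC-3).
Arjun in UTC: 06:00-09:00, 10:00-14:15, 15:15-18:15 (add 3h to convert from UTC-3).
Ulla in UTC: 07:15-11:30, 12:30-21:00 (add 1h to convert from UTC-1).
Alice in UTC: 07:00-09:00, 11:45-18:00.
Freya in UTC: 06:30-09:00, 12:45-19:15 (add 1h to convert from UTC-1).
Bashir in UTC: 06:00-19:00 (add 3h to convert from UTC-3).
Gita: not fully free for 10:30-11:45. Arjun: free for 10:30-11:45. Ulla: not fully free for 10:30-11:45. Alice: not fully free for 10:30-11:45. Freya: not fully free for 10:30-11:45. Bashir: free for 10:30-11:45.

Alice, Freya, Gita, Ulla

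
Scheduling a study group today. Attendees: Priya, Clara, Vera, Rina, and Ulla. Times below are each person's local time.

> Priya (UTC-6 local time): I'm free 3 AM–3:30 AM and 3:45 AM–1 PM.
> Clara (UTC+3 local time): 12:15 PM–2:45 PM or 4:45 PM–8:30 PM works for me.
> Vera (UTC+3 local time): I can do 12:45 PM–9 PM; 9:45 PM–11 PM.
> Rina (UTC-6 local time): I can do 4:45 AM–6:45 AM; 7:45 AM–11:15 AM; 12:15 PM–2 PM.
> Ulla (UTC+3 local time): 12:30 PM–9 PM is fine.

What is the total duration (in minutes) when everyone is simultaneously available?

Priya in UTC: 09:00-09:30, 09:45-19:00 (add 6h to convert from UTC-6).
Clara in UTC: 09:15-11:45, 13:45-17:30 (subtract 3h to convert from UTC+3).
Vera in UTC: 09:45-18:00, 18:45-20:00 (subtract 3h to convert from UTC+3).
Rina in UTC: 10:45-12:45, 13:45-17:15, 18:15-20:00 (add 6h to convert from UTC-6).
Ulla in UTC: 09:30-18:00 (subtract 3h to convert from UTC+3).
Priya ∩ Clara: 09:15-09:30, 09:45-11:45, 13:45-17:30.
Priya ∩ Clara ∩ Vera: 09:45-11:45, 13:45-17:30.
Priya ∩ Clara ∩ Vera ∩ Rina: 10:45-11:45, 13:45-17:15.
Priya ∩ Clara ∩ Vera ∩ Rina ∩ Ulla: 10:45-11:45, 13:45-17:15.
Summing the common windows: 60 + 210 = 270 minutes.

270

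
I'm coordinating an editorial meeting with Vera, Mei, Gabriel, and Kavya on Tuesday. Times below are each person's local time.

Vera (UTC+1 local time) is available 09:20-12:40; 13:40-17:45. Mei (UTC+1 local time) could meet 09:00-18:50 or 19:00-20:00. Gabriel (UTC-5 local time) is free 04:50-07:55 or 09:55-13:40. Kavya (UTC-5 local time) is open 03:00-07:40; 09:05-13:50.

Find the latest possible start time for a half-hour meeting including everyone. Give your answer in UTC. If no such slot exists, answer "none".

Vera in UTC: 08:20-11:40, 12:40-16:45 (subtract 1h to convert from UTC+1).
Mei in UTC: 08:00-17:50, 18:00-19:00 (subtract 1h to convert from UTC+1).
Gabriel in UTC: 09:50-12:55, 14:55-18:40 (add 5h to convert from UTC-5).
Kavya in UTC: 08:00-12:40, 14:05-18:50 (add 5h to convert from UTC-5).
Vera ∩ Mei: 08:20-11:40, 12:40-16:45.
Vera ∩ Mei ∩ Gabriel: 09:50-11:40, 12:40-12:55, 14:55-16:45.
Vera ∩ Mei ∩ Gabriel ∩ Kavya: 09:50-11:40, 14:55-16:45.
So the common availability across everyone is 09:50-11:40, 14:55-16:45.
The last common window of at least 30 minutes is 14:55-16:45; a 30-minute meeting can start as late as 16:15 and still end by 16:45.

16:15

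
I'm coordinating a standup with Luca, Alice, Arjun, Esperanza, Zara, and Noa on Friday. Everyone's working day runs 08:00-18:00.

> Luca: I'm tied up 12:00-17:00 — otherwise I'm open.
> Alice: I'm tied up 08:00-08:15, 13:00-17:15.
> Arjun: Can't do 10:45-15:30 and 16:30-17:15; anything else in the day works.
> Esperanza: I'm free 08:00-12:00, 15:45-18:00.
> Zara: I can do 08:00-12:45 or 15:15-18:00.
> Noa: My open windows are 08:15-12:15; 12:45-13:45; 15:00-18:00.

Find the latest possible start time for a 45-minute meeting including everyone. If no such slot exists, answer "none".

Luca free: 08:00-12:00, 17:00-18:00 (invert busy blocks within the working day).
Alice free: 08:15-13:00, 17:15-18:00 (invert busy blocks within the working day).
Arjun free: 08:00-10:45, 15:30-16:30, 17:15-18:00 (invert busy blocks within the working day).
Esperanza free: 08:00-12:00, 15:45-18:00.
Zara free: 08:00-12:45, 15:15-18:00.
Noa free: 08:15-12:15, 12:45-13:45, 15:00-18:00.
Luca ∩ Alice: 08:15-12:00, 17:15-18:00.
Luca ∩ Alice ∩ Arjun: 08:15-10:45, 17:15-18:00.
Luca ∩ Alice ∩ Arjun ∩ Esperanza: 08:15-10:45, 17:15-18:00.
Luca ∩ Alice ∩ Arjun ∩ Esperanza ∩ Zara: 08:15-10:45, 17:15-18:00.
Luca ∩ Alice ∩ Arjun ∩ Esperanza ∩ Zara ∩ Noa: 08:15-10:45, 17:15-18:00.
The last common window of at least 45 minutes is 17:15-18:00; a 45-minute meeting can start as late as 17:15 and still end by 18:00.

17:15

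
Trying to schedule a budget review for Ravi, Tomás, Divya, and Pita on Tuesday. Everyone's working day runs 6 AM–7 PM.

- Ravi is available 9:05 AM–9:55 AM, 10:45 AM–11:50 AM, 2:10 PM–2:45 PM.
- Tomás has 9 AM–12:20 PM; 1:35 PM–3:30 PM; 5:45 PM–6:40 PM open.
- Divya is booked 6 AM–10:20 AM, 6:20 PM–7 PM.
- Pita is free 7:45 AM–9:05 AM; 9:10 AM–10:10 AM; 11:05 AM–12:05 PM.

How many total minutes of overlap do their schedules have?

45

Ravi free: 09:05-09:55, 10:45-11:50, 14:10-14:45.
Tomás free: 09:00-12:20, 13:35-15:30, 17:45-18:40.
Divya free: 10:20-18:20 (invert busy blocks within the working day).
Pita free: 07:45-09:05, 09:10-10:10, 11:05-12:05.
Ravi ∩ Tomás: 09:05-09:55, 10:45-11:50, 14:10-14:45.
Ravi ∩ Tomás ∩ Divya: 10:45-11:50, 14:10-14:45.
Ravi ∩ Tomás ∩ Divya ∩ Pita: 11:05-11:50.
Those are the intersection windows.
That's a single block of 45 minutes.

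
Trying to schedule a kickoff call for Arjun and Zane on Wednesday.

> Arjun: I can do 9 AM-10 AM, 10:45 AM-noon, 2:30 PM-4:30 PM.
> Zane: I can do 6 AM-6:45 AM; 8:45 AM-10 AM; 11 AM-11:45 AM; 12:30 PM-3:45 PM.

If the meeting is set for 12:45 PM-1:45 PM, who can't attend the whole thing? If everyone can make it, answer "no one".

Arjun

Arjun: not fully free for 12:45-13:45. Zane: free for 12:45-13:45.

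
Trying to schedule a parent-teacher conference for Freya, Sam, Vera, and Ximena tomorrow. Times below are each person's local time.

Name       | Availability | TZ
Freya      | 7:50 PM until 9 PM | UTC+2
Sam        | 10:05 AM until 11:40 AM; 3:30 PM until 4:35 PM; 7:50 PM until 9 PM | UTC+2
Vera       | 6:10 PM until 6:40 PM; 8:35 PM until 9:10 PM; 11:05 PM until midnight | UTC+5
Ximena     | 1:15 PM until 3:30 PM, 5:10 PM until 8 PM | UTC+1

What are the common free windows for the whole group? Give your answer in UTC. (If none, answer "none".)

Freya in UTC: 17:50-19:00 (subtract 2h to convert from UTC+2).
Sam in UTC: 08:05-09:40, 13:30-14:35, 17:50-19:00 (subtract 2h to convert from UTC+2).
Vera in UTC: 13:10-13:40, 15:35-16:10, 18:05-19:00 (subtract 5h to convert from UTC+5).
Ximena in UTC: 12:15-14:30, 16:10-19:00 (subtract 1h to convert from UTC+1).
Freya ∩ Sam: 17:50-19:00.
Freya ∩ Sam ∩ Vera: 18:05-19:00.
Freya ∩ Sam ∩ Vera ∩ Ximena: 18:05-19:00.
Those are the intersection windows.

18:05-19:00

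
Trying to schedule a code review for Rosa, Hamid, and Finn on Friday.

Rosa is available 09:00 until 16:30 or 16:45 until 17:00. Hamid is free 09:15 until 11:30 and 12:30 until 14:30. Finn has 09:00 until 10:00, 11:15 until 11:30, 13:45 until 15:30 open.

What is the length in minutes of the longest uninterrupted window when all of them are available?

45

Rosa ∩ Hamid: 09:15-11:30, 12:30-14:30.
Rosa ∩ Hamid ∩ Finn: 09:15-10:00, 11:15-11:30, 13:45-14:30.
So the common availability across everyone is 09:15-10:00, 11:15-11:30, 13:45-14:30.
The longest is 09:15-10:00 at 45 minutes.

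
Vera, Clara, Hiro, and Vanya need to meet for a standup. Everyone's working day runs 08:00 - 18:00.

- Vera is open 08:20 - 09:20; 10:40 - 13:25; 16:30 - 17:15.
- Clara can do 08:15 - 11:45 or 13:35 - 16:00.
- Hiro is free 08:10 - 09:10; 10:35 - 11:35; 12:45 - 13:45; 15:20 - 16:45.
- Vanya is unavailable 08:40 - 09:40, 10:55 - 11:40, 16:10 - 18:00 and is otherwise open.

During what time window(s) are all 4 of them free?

08:20-08:40, 10:40-10:55

Vera free: 08:20-09:20, 10:40-13:25, 16:30-17:15.
Clara free: 08:15-11:45, 13:35-16:00.
Hiro free: 08:10-09:10, 10:35-11:35, 12:45-13:45, 15:20-16:45.
Vanya free: 08:00-08:40, 09:40-10:55, 11:40-16:10 (invert busy blocks within the working day).
Vera ∩ Clara: 08:20-09:20, 10:40-11:45.
Vera ∩ Clara ∩ Hiro: 08:20-09:10, 10:40-11:35.
Vera ∩ Clara ∩ Hiro ∩ Vanya: 08:20-08:40, 10:40-10:55.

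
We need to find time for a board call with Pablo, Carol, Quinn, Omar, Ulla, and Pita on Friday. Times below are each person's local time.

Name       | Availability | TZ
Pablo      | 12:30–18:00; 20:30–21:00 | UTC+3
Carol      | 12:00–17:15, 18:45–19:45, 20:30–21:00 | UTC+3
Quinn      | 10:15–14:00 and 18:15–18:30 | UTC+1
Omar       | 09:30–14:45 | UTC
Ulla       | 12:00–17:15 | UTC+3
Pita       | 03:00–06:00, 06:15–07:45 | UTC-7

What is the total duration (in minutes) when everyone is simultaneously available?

Pablo in UTC: 09:30-15:00, 17:30-18:00 (subtract 3h to convert from UTC+3).
Carol in UTC: 09:00-14:15, 15:45-16:45, 17:30-18:00 (subtract 3h to convert from UTC+3).
Quinn in UTC: 09:15-13:00, 17:15-17:30 (subtract 1h to convert from UTC+1).
Omar in UTC: 09:30-14:45.
Ulla in UTC: 09:00-14:15 (subtract 3h to convert from UTC+3).
Pita in UTC: 10:00-13:00, 13:15-14:45 (add 7h to convert from UTC-7).
Pablo ∩ Carol: 09:30-14:15, 17:30-18:00.
Pablo ∩ Carol ∩ Quinn: 09:30-13:00.
Pablo ∩ Carol ∩ Quinn ∩ Omar: 09:30-13:00.
Pablo ∩ Carol ∩ Quinn ∩ Omar ∩ Ulla: 09:30-13:00.
Pablo ∩ Carol ∩ Quinn ∩ Omar ∩ Ulla ∩ Pita: 10:00-13:00.
That's a single block of 180 minutes.

180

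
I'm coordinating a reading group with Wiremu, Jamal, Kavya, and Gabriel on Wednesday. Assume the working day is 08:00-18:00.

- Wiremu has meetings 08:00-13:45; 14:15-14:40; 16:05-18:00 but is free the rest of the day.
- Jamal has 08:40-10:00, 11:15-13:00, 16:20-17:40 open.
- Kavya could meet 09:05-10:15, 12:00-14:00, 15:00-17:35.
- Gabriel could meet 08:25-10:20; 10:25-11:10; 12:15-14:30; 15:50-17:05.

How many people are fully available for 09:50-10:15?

Wiremu free: 13:45-14:15, 14:40-16:05 (invert busy blocks within the working day).
Jamal free: 08:40-10:00, 11:15-13:00, 16:20-17:40.
Kavya free: 09:05-10:15, 12:00-14:00, 15:00-17:35.
Gabriel free: 08:25-10:20, 10:25-11:10, 12:15-14:30, 15:50-17:05.
Kavya and Gabriel can make the full 09:50-10:15 slot — that's 2.

2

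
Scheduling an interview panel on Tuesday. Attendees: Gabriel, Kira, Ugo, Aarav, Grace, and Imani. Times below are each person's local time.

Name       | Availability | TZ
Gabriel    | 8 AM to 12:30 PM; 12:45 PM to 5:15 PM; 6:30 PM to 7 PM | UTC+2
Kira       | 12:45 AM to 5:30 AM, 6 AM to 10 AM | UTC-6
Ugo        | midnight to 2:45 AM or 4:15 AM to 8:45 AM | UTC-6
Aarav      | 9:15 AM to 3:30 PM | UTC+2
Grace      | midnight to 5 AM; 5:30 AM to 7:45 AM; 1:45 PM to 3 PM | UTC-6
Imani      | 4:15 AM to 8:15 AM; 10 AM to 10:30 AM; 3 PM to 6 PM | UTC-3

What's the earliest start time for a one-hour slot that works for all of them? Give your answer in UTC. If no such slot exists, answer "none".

Gabriel in UTC: 06:00-10:30, 10:45-15:15, 16:30-17:00 (subtract 2h to convert from UTC+2).
Kira in UTC: 06:45-11:30, 12:00-16:00 (add 6h to convert from UTC-6).
Ugo in UTC: 06:00-08:45, 10:15-14:45 (add 6h to convert from UTC-6).
Aarav in UTC: 07:15-13:30 (subtract 2h to convert from UTC+2).
Grace in UTC: 06:00-11:00, 11:30-13:45, 19:45-21:00 (add 6h to convert from UTC-6).
Imani in UTC: 07:15-11:15, 13:00-13:30, 18:00-21:00 (add 3h to convert from UTC-3).
Gabriel ∩ Kira: 06:45-10:30, 10:45-11:30, 12:00-15:15.
Gabriel ∩ Kira ∩ Ugo: 06:45-08:45, 10:15-10:30, 10:45-11:30, 12:00-14:45.
Gabriel ∩ Kira ∩ Ugo ∩ Aarav: 07:15-08:45, 10:15-10:30, 10:45-11:30, 12:00-13:30.
Gabriel ∩ Kira ∩ Ugo ∩ Aarav ∩ Grace: 07:15-08:45, 10:15-10:30, 10:45-11:00, 12:00-13:30.
Gabriel ∩ Kira ∩ Ugo ∩ Aarav ∩ Grace ∩ Imani: 07:15-08:45, 10:15-10:30, 10:45-11:00, 13:00-13:30.
Those are the intersection windows.
The first common window of at least 60 minutes is 07:15-08:45, so the earliest start is 07:15.

07:15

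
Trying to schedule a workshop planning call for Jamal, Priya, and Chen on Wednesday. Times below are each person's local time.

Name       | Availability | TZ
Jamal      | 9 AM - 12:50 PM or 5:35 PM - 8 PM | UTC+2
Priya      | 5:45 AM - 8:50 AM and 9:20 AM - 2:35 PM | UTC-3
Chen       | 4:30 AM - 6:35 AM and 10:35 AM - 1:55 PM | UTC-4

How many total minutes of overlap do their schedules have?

Jamal in UTC: 07:00-10:50, 15:35-18:00 (subtract 2h to convert from UTC+2).
Priya in UTC: 08:45-11:50, 12:20-17:35 (add 3h to convert from UTC-3).
Chen in UTC: 08:30-10:35, 14:35-17:55 (add 4h to convert from UTC-4).
Jamal ∩ Priya: 08:45-10:50, 15:35-17:35.
Jamal ∩ Priya ∩ Chen: 08:45-10:35, 15:35-17:35.
Those are the intersection windows.
Summing the common windows: 110 + 120 = 230 minutes.

230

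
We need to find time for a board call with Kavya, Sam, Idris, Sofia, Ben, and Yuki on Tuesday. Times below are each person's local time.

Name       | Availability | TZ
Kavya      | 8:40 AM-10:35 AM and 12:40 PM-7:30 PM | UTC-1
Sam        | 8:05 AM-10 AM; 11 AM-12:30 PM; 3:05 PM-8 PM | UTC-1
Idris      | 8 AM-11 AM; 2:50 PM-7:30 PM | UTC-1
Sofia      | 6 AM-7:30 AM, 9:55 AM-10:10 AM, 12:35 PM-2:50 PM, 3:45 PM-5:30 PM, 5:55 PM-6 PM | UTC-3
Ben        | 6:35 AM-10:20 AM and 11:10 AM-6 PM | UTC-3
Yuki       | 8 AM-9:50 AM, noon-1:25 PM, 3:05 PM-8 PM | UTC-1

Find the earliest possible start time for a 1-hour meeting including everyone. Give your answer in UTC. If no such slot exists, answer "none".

Kavya in UTC: 09:40-11:35, 13:40-20:30 (add 1h to convert from UTC-1).
Sam in UTC: 09:05-11:00, 12:00-13:30, 16:05-21:00 (add 1h to convert from UTC-1).
Idris in UTC: 09:00-12:00, 15:50-20:30 (add 1h to convert from UTC-1).
Sofia in UTC: 09:00-10:30, 12:55-13:10, 15:35-17:50, 18:45-20:30, 20:55-21:00 (add 3h to convert from UTC-3).
Ben in UTC: 09:35-13:20, 14:10-21:00 (add 3h to convert from UTC-3).
Yuki in UTC: 09:00-10:50, 13:00-14:25, 16:05-21:00 (add 1h to convert from UTC-1).
Kavya ∩ Sam: 09:40-11:00, 16:05-20:30.
Kavya ∩ Sam ∩ Idris: 09:40-11:00, 16:05-20:30.
Kavya ∩ Sam ∩ Idris ∩ Sofia: 09:40-10:30, 16:05-17:50, 18:45-20:30.
Kavya ∩ Sam ∩ Idris ∩ Sofia ∩ Ben: 09:40-10:30, 16:05-17:50, 18:45-20:30.
Kavya ∩ Sam ∩ Idris ∩ Sofia ∩ Ben ∩ Yuki: 09:40-10:30, 16:05-17:50, 18:45-20:30.
Those are the intersection windows.
The first common window of at least 60 minutes is 16:05-17:50, so the earliest start is 16:05.

16:05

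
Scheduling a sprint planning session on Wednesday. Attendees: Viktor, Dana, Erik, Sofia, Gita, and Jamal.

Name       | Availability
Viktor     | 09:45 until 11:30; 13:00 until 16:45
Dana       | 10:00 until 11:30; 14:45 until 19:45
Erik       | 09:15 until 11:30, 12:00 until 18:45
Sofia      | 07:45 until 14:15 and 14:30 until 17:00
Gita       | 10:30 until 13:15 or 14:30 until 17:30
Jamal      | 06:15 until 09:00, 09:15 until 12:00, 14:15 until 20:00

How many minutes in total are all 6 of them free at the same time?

180

Viktor ∩ Dana: 10:00-11:30, 14:45-16:45.
Viktor ∩ Dana ∩ Erik: 10:00-11:30, 14:45-16:45.
Viktor ∩ Dana ∩ Erik ∩ Sofia: 10:00-11:30, 14:45-16:45.
Viktor ∩ Dana ∩ Erik ∩ Sofia ∩ Gita: 10:30-11:30, 14:45-16:45.
Viktor ∩ Dana ∩ Erik ∩ Sofia ∩ Gita ∩ Jamal: 10:30-11:30, 14:45-16:45.
Summing the common windows: 60 + 120 = 180 minutes.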